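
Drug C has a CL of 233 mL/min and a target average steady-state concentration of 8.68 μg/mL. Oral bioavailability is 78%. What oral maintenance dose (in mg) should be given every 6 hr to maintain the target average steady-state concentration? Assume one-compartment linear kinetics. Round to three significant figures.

CL = 233 mL/min = 233 × 0.06 = 13.98 L/h
D = CL × Css × τ / F = 13.98 × 8.68 × 6 / 0.78 = 933.4 mg

933 mg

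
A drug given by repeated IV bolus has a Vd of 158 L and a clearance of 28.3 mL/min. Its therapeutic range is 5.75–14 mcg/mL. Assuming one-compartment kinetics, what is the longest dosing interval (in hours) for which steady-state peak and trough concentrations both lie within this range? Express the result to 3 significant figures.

82.8 h

Convert clearance: 28.3 mL/min × 60 min/h ÷ 1000 mL/L = 1.698 L/h
k = CL / Vd = 1.698 / 158.0 = 0.01075 h⁻¹
Between IV bolus doses, concentration decays as C = C₀·e^(−kτ), so C_peak/C_trough = e^(kτ).
τ_max = ln(C_peak/C_trough) / k = ln(14/5.75) / 0.01075 = 0.8899 / 0.01075 = 82.78 h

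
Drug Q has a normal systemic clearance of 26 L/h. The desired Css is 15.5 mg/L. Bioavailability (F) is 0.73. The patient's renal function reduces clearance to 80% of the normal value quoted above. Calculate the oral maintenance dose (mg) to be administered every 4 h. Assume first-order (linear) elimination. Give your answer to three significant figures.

Patient clearance = 0.8 × 26.00 = 20.80 L/h
D = CL × Css × τ / F = 20.80 × 15.5 × 4 / 0.73 = 1767 mg

1770 mg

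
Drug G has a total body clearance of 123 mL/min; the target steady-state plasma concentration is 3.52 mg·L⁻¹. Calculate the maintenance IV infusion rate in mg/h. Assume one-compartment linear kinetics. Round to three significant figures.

CL = 123 mL/min = 123 × 0.06 = 7.380 L/h
R₀ = 7.380 × 3.52 = 25.98 mg/h

26.0 mg/h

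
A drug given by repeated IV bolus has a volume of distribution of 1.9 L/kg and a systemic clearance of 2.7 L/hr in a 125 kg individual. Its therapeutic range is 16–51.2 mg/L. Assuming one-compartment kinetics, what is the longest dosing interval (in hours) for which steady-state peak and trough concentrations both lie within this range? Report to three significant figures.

102 h

Total Vd = 1.9 × 125 = 237.5 L
k = CL / Vd = 2.700 / 237.5 = 0.01137 h⁻¹
Between IV bolus doses, concentration decays as C = C₀·e^(−kτ), so C_peak/C_trough = e^(kτ).
τ_max = ln(C_peak/C_trough) / k = ln(51.2/16) / 0.01137 = 1.163 / 0.01137 = 102.3 h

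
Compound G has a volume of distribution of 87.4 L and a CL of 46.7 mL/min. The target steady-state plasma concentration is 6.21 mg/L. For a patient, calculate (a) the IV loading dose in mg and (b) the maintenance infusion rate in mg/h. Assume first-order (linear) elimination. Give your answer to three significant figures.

(a) 543 mg; (b) 17.4 mg/h

LD = Vd · C_target = 87.40 × 6.21 = 542.8 mg
CL = 46.7 mL/min = 46.7 × 0.06 = 2.802 L/h
Infusion rate = 2.802 L/h × 6.21 mg/L = 17.40 mg/h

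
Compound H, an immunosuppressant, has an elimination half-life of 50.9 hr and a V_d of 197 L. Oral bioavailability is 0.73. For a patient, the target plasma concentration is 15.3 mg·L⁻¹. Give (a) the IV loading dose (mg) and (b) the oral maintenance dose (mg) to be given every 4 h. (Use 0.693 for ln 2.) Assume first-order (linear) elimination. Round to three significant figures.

LD = Vd × C = 197.0 × 15.3 = 3014 mg
CL = 0.693 × Vd / t½ = 0.693 × 197.0 / 50.9 = 2.682 L/h
D = CL × Css × τ / F = 2.682 × 15.3 × 4 / 0.73 = 224.8 mg

(a) 3010 mg; (b) 225 mg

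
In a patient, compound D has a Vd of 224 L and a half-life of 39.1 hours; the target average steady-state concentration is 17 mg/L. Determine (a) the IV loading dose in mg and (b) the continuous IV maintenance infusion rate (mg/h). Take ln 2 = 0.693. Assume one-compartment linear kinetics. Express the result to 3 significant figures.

(a) 3810 mg; (b) 67.5 mg/h

LD = Vd × C = 224.0 × 17 = 3808 mg
CL = 0.693 × Vd / t½ = 0.693 × 224.0 / 39.1 = 3.970 L/h
Infusion rate = CL × Css = 3.970 × 17 = 67.49 mg/h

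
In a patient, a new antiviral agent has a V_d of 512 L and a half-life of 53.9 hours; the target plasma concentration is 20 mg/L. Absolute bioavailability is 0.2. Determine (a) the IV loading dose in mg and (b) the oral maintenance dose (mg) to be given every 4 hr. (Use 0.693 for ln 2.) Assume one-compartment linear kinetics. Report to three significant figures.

(a) 10200 mg; (b) 2630 mg

LD = Vd × C = 512.0 × 20 = 10240 mg
CL = 0.693 × Vd / t½ = 0.693 × 512.0 / 53.9 = 6.583 L/h
D = CL × Css × τ / F = 6.583 × 20 × 4 / 0.2 = 2633 mg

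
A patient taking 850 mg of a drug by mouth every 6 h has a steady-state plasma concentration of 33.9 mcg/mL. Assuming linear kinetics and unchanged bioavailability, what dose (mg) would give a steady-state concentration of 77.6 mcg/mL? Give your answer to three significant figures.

1950 mg

With linear kinetics, Css is proportional to dose rate (D/τ) at fixed clearance.
D₂ = D₁ × (Css,target / Css,current) = 850 × 77.6/33.9 = 1946 mg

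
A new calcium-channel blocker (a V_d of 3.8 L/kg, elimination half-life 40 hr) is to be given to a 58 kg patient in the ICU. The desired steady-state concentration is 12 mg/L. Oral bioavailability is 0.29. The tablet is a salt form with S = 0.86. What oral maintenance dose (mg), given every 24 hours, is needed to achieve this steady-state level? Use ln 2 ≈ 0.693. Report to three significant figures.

Total Vd = 3.8 × 58 = 220.4 L
CL = 0.693 × Vd / t½ = 0.693 × 220.4 / 40 = 3.818 L/h
D = CL × Css × τ / F / S = 3.818 × 12 × 24 / 0.29 / 0.86 = 4409 mg

4410 mg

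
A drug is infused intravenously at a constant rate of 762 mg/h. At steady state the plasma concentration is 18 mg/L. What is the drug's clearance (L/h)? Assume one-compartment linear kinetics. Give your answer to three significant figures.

At steady state, infusion rate = CL × Css, so CL = rate / Css.
CL = 762 / 18 = 42.33 L/h

42.3 L/h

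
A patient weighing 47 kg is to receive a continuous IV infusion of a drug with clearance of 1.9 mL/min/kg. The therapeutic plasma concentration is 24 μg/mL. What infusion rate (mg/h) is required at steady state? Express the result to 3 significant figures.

CL = 1.9 mL/min/kg × 47 kg = 89.30 mL/min = 89.30 × 60/1000 = 5.358 L/h
R₀ = 5.358 × 24 = 128.6 mg/h

129 mg/h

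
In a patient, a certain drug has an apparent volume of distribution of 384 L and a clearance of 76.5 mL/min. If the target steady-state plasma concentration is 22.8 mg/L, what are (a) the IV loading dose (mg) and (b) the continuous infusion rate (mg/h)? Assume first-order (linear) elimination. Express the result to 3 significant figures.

(a) 8760 mg; (b) 105 mg/h

LD = Vd · C_target = 384.0 × 22.8 = 8755 mg
CL = 76.5 mL/min × 60/1000 = 4.590 L/h
Maintenance: replace elimination → rate = CL × Css = 4.590 × 22.8 = 104.7 mg/h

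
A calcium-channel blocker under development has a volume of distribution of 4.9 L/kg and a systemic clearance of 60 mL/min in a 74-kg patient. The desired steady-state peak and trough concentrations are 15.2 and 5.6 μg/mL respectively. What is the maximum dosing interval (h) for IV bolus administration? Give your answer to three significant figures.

Vd(total) = 74 kg × 4.9 L/kg = 362.6 L
Convert clearance: 60 mL/min × 60 min/h ÷ 1000 mL/L = 3.600 L/h
k = CL / Vd = 3.600 / 362.6 = 0.009928 h⁻¹
Between IV bolus doses, concentration decays as C = C₀·e^(−kτ), so C_peak/C_trough = e^(kτ).
τ_max = ln(C_peak/C_trough) / k = ln(15.2/5.6) / 0.009928 = 0.9985 / 0.009928 = 100.6 h

101 h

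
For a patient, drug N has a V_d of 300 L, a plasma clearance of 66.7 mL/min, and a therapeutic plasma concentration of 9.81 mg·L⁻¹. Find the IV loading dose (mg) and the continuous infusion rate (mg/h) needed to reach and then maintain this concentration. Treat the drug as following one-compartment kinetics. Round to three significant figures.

Loading dose = Vd × C = 300.0 × 9.81 = 2943 mg
CL = 66.7 mL/min = 66.7 × 0.06 = 4.002 L/h
Infusion rate = 4.002 L/h × 9.81 mg/L = 39.26 mg/h

(a) 2940 mg; (b) 39.3 mg/h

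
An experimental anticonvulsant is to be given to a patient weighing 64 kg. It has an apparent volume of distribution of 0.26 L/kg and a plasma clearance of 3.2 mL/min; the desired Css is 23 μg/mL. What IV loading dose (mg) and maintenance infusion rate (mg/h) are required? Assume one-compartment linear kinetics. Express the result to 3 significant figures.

Total Vd = 0.26 × 64 = 16.64 L
Loading dose = Vd × C = 16.64 × 23 = 382.7 mg
CL = 3.2 mL/min × 60/1000 = 0.1920 L/h
Infusion rate = 0.1920 L/h × 23 mg/L = 4.416 mg/h

(a) 383 mg; (b) 4.42 mg/h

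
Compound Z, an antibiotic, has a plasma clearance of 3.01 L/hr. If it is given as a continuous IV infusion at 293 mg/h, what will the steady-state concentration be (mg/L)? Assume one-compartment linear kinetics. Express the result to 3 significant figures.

97.3 mg/L

Css = rate / CL = 293 / 3.010 = 97.34 mg/L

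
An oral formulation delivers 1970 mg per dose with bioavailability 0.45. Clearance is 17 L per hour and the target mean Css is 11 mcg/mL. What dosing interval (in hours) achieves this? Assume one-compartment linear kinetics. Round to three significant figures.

F·D/τ = CL·Css → τ = F·D / (CL·Css).
τ = 0.45 × 1970 / (17 × 11) = 4.741 h

4.74 h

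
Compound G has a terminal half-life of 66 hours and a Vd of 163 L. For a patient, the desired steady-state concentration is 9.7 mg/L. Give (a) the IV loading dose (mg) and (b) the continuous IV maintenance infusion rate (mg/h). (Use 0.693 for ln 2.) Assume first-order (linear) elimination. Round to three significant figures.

(a) 1580 mg; (b) 16.6 mg/h

LD = Vd × C = 163.0 × 9.7 = 1581 mg
CL = 0.693 × Vd / t½ = 0.693 × 163.0 / 66 = 1.712 L/h
Infusion rate = CL × Css = 1.712 × 9.7 = 16.61 mg/h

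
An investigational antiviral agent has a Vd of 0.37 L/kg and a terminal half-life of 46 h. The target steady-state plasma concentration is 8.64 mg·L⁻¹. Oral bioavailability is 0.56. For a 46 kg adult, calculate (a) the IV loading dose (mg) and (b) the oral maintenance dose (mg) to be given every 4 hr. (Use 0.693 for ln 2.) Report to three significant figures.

(a) 147 mg; (b) 15.8 mg

Vd(total) = 46 kg × 0.37 L/kg = 17.02 L
LD = Vd × C = 17.02 × 8.64 = 147.1 mg
CL = 0.693 × Vd / t½ = 0.693 × 17.02 / 46 = 0.2564 L/h
D = CL × Css × τ / F = 0.2564 × 8.64 × 4 / 0.56 = 15.82 mg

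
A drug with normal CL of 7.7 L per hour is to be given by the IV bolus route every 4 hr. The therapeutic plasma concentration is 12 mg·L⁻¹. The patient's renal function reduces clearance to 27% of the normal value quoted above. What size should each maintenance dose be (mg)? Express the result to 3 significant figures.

Patient clearance = 0.27 × 7.700 = 2.079 L/h
D = CL × Css × τ = 2.079 × 12 × 4 = 99.79 mg

99.8 mg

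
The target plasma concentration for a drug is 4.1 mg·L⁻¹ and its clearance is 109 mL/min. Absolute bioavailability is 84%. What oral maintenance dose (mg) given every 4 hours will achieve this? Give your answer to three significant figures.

128 mg

Convert clearance: 109 mL/min × 60 min/h ÷ 1000 mL/L = 6.540 L/h
D = CL × Css × τ / F = 6.540 × 4.1 × 4 / 0.84 = 127.7 mg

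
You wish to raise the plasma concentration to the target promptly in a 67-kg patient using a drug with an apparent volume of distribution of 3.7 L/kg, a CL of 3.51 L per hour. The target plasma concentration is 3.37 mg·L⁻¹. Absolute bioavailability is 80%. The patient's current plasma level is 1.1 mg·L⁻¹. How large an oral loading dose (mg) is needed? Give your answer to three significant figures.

703 mg

Vd(total) = 67 kg × 3.7 L/kg = 247.9 L
The loading dose fills Vd to the target concentration.
Concentration deficit ΔC = 3.37 − 1.1 = 2.270 mg/L
LD = Vd × ΔC / F = 247.9 × 2.270 / 0.8 = 703.4 mg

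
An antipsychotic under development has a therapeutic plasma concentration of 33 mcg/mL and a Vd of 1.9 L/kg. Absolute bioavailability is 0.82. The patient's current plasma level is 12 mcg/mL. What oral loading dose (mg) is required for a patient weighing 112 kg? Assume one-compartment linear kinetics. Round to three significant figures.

5450 mg

Total Vd = 1.9 × 112 = 212.8 L
Concentration deficit ΔC = 33 − 12 = 21.00 mg/L
LD = Vd × ΔC / F = 212.8 × 21.00 / 0.82 = 5450 mg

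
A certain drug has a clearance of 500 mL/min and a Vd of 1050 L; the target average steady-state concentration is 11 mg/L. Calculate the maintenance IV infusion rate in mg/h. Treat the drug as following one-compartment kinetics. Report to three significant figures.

CL = 500 mL/min × 60/1000 = 30.00 L/h
Infusion rate = CL · Css = 30.00 L/h × 11 mg/L = 330.0 mg/h

330 mg/h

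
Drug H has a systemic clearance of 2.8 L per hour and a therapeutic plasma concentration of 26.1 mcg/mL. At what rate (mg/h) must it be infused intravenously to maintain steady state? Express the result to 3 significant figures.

Infusion rate = CL · Css = 2.800 L/h × 26.1 mg/L = 73.08 mg/h

73.1 mg/h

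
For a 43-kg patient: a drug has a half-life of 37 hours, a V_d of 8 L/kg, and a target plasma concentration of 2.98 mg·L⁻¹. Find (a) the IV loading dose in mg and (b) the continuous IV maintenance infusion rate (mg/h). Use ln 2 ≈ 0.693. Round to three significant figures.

Vd(total) = 43 kg × 8 L/kg = 344.0 L
LD = Vd × C = 344.0 × 2.98 = 1025 mg
CL = 0.693 × Vd / t½ = 0.693 × 344.0 / 37 = 6.443 L/h
Infusion rate = CL × Css = 6.443 × 2.98 = 19.20 mg/h

(a) 1030 mg; (b) 19.2 mg/h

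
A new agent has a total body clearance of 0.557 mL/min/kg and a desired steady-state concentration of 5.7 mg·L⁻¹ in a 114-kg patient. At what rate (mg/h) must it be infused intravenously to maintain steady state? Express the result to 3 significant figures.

21.7 mg/h

CL = 0.557 mL/min/kg × 114 kg = 63.50 mL/min = 63.50 × 60/1000 = 3.810 L/h
Infusion rate = CL · Css = 3.810 L/h × 5.7 mg/L = 21.72 mg/h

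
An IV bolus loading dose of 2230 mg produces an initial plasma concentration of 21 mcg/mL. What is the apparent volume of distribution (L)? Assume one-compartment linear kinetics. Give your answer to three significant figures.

Immediately after an IV bolus, C₀ = Dose / Vd, so Vd = Dose / C₀.
Vd = 2230 / 21 = 106.2 L

106 L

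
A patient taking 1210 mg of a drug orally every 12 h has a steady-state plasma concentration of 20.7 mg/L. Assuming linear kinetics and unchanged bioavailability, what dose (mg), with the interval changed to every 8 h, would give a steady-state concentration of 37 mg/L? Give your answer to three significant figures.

For first-order elimination, Css ∝ F·D/(CL·τ); F and CL are unchanged, so Css ∝ D/τ.
D₂ = D₁ × (Css,target / Css,current) × (τ₂/τ₁) = 1210 × (37/20.7) × (8/12) = 1442 mg

1440 mg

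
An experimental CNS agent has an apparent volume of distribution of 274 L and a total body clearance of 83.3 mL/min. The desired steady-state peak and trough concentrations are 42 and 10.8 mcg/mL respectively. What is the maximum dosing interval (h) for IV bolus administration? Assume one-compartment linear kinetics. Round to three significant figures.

74.5 h

Convert clearance: 83.3 mL/min × 60 min/h ÷ 1000 mL/L = 4.998 L/h
k = CL / Vd = 4.998 / 274.0 = 0.01824 h⁻¹
Between IV bolus doses, concentration decays as C = C₀·e^(−kτ), so C_peak/C_trough = e^(kτ).
τ_max = ln(C_peak/C_trough) / k = ln(42/10.8) / 0.01824 = 1.358 / 0.01824 = 74.45 h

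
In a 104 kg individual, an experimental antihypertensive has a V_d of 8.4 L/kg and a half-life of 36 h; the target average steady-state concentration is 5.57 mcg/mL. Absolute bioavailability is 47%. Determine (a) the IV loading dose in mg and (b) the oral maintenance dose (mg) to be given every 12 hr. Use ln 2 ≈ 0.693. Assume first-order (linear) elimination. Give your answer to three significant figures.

(a) 4870 mg; (b) 2390 mg

Vd = 8.4 L/kg × 104 kg = 873.6 L
LD = Vd × C = 873.6 × 5.57 = 4866 mg
CL = 0.693 × Vd / t½ = 0.693 × 873.6 / 36 = 16.82 L/h
D = CL × Css × τ / F = 16.82 × 5.57 × 12 / 0.47 = 2392 mg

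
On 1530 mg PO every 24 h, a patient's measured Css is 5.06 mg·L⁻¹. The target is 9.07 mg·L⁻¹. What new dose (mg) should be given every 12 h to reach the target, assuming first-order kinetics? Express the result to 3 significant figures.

With linear kinetics, Css is proportional to dose rate (D/τ) at fixed clearance.
D₂ = D₁ × (Css,target / Css,current) × (τ₂/τ₁) = 1530 × (9.07/5.06) × (12/24) = 1371 mg

1370 mg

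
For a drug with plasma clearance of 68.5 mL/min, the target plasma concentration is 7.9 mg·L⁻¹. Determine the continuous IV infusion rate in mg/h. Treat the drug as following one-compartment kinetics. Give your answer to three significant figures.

32.5 mg/h

CL = 68.5 mL/min = 68.5 × 0.06 = 4.110 L/h
At steady state, infusion rate equals elimination rate: rate in = CL × Css.
Infusion rate = CL · Css = 4.110 L/h × 7.9 mg/L = 32.47 mg/h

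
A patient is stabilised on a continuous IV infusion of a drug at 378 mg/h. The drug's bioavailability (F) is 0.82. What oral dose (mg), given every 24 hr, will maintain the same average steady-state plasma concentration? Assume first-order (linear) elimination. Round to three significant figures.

11100 mg

To maintain the same Css, the systemic dosing rate must be unchanged: F·D/τ = infusion rate.
D = rate × τ / F = 378 × 24 / 0.82 = 11060 mg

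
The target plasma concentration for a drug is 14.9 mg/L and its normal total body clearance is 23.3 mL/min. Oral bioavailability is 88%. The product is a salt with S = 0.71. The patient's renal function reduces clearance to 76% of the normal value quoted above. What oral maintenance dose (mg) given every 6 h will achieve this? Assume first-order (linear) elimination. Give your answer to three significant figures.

152 mg

CL = 23.3 mL/min × 60/1000 = 1.398 L/h
Patient clearance = 0.76 × 1.398 = 1.062 L/h
At steady state, dose per interval replaces the amount cleared in that interval: F·S·D/τ = CL·Css.
D = CL × Css × τ / F / S = 1.062 × 14.9 × 6 / 0.88 / 0.71 = 152.0 mg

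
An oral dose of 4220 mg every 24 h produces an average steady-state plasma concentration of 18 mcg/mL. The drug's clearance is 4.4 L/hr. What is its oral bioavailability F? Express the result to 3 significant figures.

F·D/τ = CL·Css at steady state → F = CL·Css·τ / D.
F = 4.4 × 18 × 24 / 4220 = 0.450

0.450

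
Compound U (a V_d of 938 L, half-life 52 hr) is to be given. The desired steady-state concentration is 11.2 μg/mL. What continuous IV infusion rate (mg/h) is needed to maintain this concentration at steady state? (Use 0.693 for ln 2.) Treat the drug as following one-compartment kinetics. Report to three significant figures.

140 mg/h

k = 0.693/52 = 0.01333 h⁻¹, so CL = k·Vd = 0.01333 × 938.0 = 12.50 L/h
Infusion rate = CL × Css = 12.50 × 11.2 = 140.0 mg/h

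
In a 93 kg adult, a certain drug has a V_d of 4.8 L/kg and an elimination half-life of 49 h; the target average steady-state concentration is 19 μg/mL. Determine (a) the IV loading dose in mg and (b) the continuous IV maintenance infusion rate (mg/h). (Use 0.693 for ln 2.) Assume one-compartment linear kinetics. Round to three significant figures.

Vd(total) = 93 kg × 4.8 L/kg = 446.4 L
LD = Vd × C = 446.4 × 19 = 8482 mg
CL = 0.693 × Vd / t½ = 0.693 × 446.4 / 49 = 6.313 L/h
Infusion rate = CL × Css = 6.313 × 19 = 119.9 mg/h

(a) 8480 mg; (b) 120 mg/h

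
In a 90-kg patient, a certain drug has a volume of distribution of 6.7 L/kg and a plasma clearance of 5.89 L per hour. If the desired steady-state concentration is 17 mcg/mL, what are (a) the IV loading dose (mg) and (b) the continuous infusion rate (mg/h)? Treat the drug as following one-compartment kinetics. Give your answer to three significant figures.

(a) 10300 mg; (b) 100 mg/h

Vd = 6.7 L/kg × 90 kg = 603.0 L
LD = Vd · C_target = 603.0 × 17 = 10250 mg
Maintenance infusion rate = CL × Css = 5.890 × 17 = 100.1 mg/h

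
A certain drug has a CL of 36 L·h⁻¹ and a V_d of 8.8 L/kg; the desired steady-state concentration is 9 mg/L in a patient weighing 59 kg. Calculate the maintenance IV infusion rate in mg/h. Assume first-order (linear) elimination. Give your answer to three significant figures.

324 mg/h

At steady state, infusion rate equals elimination rate: rate in = CL × Css.
R₀ = 36.00 × 9 = 324.0 mg/h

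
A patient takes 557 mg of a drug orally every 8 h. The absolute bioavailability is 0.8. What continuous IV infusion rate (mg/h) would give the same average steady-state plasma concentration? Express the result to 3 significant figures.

55.7 mg/h

Equivalent systemic input: infusion rate = F·D/τ.
Rate = 0.8 × 557 / 8 = 55.70 mg/h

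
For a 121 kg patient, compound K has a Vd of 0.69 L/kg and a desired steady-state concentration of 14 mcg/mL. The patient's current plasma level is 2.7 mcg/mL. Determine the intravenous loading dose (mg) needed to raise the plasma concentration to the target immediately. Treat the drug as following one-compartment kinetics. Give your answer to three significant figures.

Vd = 0.69 L/kg × 121 kg = 83.49 L
The loading dose fills Vd to the target concentration.
Concentration deficit ΔC = 14 − 2.7 = 11.30 mg/L
LD = Vd × ΔC = 83.49 × 11.30 = 943.4 mg

943 mg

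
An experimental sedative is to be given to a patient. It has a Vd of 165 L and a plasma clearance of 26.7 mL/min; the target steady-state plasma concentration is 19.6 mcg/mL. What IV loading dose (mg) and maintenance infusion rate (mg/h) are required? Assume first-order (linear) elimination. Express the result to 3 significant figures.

LD = Vd · C_target = 165.0 × 19.6 = 3234 mg
CL = 26.7 mL/min × 60/1000 = 1.602 L/h
Maintenance infusion rate = CL × Css = 1.602 × 19.6 = 31.40 mg/h

(a) 3230 mg; (b) 31.4 mg/h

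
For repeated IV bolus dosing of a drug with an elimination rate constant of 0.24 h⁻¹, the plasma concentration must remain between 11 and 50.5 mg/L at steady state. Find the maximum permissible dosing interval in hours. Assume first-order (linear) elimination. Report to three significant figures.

6.35 h

Between IV bolus doses, concentration decays as C = C₀·e^(−kτ), so C_peak/C_trough = e^(kτ).
τ_max = ln(C_peak/C_trough) / k = ln(50.5/11) / 0.2400 = 1.524 / 0.2400 = 6.350 h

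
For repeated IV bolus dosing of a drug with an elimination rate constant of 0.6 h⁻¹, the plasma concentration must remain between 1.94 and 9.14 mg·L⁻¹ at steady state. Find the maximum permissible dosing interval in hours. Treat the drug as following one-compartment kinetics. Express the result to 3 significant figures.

2.58 h

Between IV bolus doses, concentration decays as C = C₀·e^(−kτ), so C_peak/C_trough = e^(kτ).
τ_max = ln(C_peak/C_trough) / k = ln(9.14/1.94) / 0.6000 = 1.550 / 0.6000 = 2.583 h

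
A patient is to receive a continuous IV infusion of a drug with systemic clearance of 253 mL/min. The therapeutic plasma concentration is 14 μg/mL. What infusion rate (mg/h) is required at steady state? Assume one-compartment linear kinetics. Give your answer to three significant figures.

213 mg/h

CL = 253 mL/min = 253 × 0.06 = 15.18 L/h
Rate = CL × Css = 15.18 × 14 = 212.5 mg/h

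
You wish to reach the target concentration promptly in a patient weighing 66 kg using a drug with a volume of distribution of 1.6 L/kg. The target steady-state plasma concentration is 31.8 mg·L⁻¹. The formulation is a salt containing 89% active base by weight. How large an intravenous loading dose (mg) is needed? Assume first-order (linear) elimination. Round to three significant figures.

Vd = 1.6 L/kg × 66 kg = 105.6 L
The loading dose fills Vd to the target concentration.
LD = Vd × C / S = 105.6 × 31.80 / 0.89 = 3773 mg

3770 mg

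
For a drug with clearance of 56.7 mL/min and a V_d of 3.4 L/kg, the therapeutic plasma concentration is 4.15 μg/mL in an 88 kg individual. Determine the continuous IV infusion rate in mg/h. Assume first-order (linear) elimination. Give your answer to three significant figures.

CL = 56.7 mL/min = 56.7 × 0.06 = 3.402 L/h
Rate = CL × Css = 3.402 × 4.15 = 14.12 mg/h

14.1 mg/h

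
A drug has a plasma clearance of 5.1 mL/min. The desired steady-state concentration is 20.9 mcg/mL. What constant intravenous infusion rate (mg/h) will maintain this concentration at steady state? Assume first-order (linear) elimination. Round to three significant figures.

Convert clearance: 5.1 mL/min × 60 min/h ÷ 1000 mL/L = 0.3060 L/h
At steady state, infusion rate equals elimination rate: rate in = CL × Css.
Rate = CL × Css = 0.3060 × 20.9 = 6.395 mg/h

6.40 mg/h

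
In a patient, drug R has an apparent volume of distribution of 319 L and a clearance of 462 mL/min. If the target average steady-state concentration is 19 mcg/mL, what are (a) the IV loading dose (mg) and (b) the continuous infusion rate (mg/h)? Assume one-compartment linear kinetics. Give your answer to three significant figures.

(a) 6060 mg; (b) 527 mg/h

Loading dose = Vd × C = 319.0 × 19 = 6061 mg
CL = 462 mL/min = 462 × 0.06 = 27.72 L/h
Maintenance: replace elimination → rate = CL × Css = 27.72 × 19 = 526.7 mg/h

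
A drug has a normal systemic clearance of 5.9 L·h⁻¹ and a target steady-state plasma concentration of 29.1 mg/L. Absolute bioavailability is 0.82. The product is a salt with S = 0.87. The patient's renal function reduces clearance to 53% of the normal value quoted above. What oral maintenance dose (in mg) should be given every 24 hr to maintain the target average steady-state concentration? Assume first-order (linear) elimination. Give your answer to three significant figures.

Patient clearance = 0.53 × 5.900 = 3.127 L/h
D = CL × Css × τ / F / S = 3.127 × 29.1 × 24 / 0.82 / 0.87 = 3061 mg

3060 mg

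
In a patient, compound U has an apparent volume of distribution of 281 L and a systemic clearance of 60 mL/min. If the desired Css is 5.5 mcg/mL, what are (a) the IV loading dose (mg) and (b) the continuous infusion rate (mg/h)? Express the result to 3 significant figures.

(a) 1550 mg; (b) 19.8 mg/h

Loading: fill Vd to C_target → 281.0 L × 5.5 mg/L = 1546 mg
Convert clearance: 60 mL/min × 60 min/h ÷ 1000 mL/L = 3.600 L/h
Maintenance infusion rate = CL × Css = 3.600 × 5.5 = 19.80 mg/h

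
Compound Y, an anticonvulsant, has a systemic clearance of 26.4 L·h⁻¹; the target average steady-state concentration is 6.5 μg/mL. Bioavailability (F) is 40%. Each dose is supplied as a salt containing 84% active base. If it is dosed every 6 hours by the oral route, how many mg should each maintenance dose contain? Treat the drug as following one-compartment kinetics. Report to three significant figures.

At steady state, dose per interval replaces the amount cleared in that interval: F·S·D/τ = CL·Css.
D = CL × Css × τ / F / S = 26.40 × 6.5 × 6 / 0.4 / 0.84 = 3064 mg

3060 mg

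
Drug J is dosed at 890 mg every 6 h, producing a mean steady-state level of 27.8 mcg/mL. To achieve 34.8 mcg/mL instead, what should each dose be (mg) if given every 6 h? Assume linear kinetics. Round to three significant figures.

For first-order elimination, Css ∝ F·D/(CL·τ); F and CL are unchanged, so Css ∝ D/τ.
D₂ = D₁ × (Css,target / Css,current) = 890 × 34.8/27.8 = 1114 mg

1110 mg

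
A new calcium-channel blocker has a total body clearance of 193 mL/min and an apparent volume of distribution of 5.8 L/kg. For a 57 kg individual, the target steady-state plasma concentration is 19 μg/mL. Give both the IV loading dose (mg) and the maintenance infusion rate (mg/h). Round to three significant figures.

Total Vd = 5.8 × 57 = 330.6 L
Loading: fill Vd to C_target → 330.6 L × 19 mg/L = 6281 mg
CL = 193 mL/min × 60/1000 = 11.58 L/h
Maintenance: replace elimination → rate = CL × Css = 11.58 × 19 = 220.0 mg/h

(a) 6280 mg; (b) 220 mg/h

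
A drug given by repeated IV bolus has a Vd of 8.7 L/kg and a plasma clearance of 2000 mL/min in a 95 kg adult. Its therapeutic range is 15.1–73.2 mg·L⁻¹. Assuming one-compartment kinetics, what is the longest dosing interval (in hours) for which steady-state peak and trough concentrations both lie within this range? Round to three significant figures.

10.9 h

Vd = 8.7 L/kg × 95 kg = 826.5 L
Convert clearance: 2000 mL/min × 60 min/h ÷ 1000 mL/L = 120.0 L/h
k = CL / Vd = 120.0 / 826.5 = 0.1452 h⁻¹
Between IV bolus doses, concentration decays as C = C₀·e^(−kτ), so C_peak/C_trough = e^(kτ).
τ_max = ln(C_peak/C_trough) / k = ln(73.2/15.1) / 0.1452 = 1.579 / 0.1452 = 10.87 h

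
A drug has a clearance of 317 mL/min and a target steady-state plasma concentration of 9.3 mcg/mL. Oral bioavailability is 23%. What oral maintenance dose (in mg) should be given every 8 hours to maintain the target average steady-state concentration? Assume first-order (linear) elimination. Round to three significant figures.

6150 mg

CL = 317 mL/min = 317 × 0.06 = 19.02 L/h
At steady state, dose per interval replaces the amount cleared in that interval: F·D/τ = CL·Css.
D = CL × Css × τ / F = 19.02 × 9.3 × 8 / 0.23 = 6153 mg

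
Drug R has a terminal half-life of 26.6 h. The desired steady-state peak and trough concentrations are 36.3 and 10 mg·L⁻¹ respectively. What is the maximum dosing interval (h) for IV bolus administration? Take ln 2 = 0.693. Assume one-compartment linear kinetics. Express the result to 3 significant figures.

49.5 h

k = 0.693 / t½ = 0.693 / 26.6 = 0.02605 h⁻¹
Between IV bolus doses, concentration decays as C = C₀·e^(−kτ), so C_peak/C_trough = e^(kτ).
τ_max = ln(C_peak/C_trough) / k = ln(36.3/10) / 0.02605 = 1.289 / 0.02605 = 49.48 h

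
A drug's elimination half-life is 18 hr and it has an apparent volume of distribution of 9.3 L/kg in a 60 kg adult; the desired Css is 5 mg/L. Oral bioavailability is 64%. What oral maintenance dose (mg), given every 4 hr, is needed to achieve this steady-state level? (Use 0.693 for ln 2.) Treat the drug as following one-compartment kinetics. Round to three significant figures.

Total Vd = 9.3 × 60 = 558.0 L
CL = ln 2 · Vd / t½ = 0.693 × 558.0 / 18 = 21.48 L/h
D = CL × Css × τ / F = 21.48 × 5 × 4 / 0.64 = 671.3 mg

671 mg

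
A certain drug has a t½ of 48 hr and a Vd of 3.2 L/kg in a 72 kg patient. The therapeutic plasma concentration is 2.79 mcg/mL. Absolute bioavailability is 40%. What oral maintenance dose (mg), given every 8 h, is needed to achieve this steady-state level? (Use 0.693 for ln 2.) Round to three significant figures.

Total Vd = 3.2 × 72 = 230.4 L
k = 0.693/48 = 0.01444 h⁻¹, so CL = k·Vd = 0.01444 × 230.4 = 3.327 L/h
D = CL × Css × τ / F = 3.327 × 2.79 × 8 / 0.4 = 185.6 mg

186 mg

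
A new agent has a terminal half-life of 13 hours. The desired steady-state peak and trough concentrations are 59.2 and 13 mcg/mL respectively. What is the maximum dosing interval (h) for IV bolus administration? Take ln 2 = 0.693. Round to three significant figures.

28.4 h

k = 0.693 / t½ = 0.693 / 13 = 0.05331 h⁻¹
Between IV bolus doses, concentration decays as C = C₀·e^(−kτ), so C_peak/C_trough = e^(kτ).
τ_max = ln(C_peak/C_trough) / k = ln(59.2/13) / 0.05331 = 1.516 / 0.05331 = 28.44 h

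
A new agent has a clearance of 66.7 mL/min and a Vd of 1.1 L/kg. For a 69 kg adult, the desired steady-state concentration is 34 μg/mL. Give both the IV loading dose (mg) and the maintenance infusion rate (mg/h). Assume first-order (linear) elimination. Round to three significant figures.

Vd(total) = 69 kg × 1.1 L/kg = 75.90 L
Loading: fill Vd to C_target → 75.90 L × 34 mg/L = 2581 mg
Convert clearance: 66.7 mL/min × 60 min/h ÷ 1000 mL/L = 4.002 L/h
Maintenance: replace elimination → rate = CL × Css = 4.002 × 34 = 136.1 mg/h

(a) 2580 mg; (b) 136 mg/h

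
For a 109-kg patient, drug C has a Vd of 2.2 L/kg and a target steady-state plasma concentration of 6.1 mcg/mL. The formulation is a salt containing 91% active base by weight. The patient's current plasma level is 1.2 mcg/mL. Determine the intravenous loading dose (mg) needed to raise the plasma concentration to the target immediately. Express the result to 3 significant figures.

Vd(total) = 109 kg × 2.2 L/kg = 239.8 L
Concentration deficit ΔC = 6.1 − 1.2 = 4.900 mg/L
LD = Vd × ΔC / S = 239.8 × 4.900 / 0.91 = 1291 mg

1290 mg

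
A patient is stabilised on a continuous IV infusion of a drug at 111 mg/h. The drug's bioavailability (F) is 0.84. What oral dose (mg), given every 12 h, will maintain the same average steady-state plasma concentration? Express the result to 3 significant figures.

1590 mg

To maintain the same Css, the systemic dosing rate must be unchanged: F·D/τ = infusion rate.
D = rate × τ / F = 111 × 12 / 0.84 = 1586 mg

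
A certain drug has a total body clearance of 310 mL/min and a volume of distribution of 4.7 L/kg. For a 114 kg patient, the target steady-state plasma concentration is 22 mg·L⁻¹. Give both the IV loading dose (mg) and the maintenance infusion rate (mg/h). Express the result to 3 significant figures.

(a) 11800 mg; (b) 409 mg/h

Total Vd = 4.7 × 114 = 535.8 L
Loading dose = Vd × C = 535.8 × 22 = 11790 mg
Convert clearance: 310 mL/min × 60 min/h ÷ 1000 mL/L = 18.60 L/h
Infusion rate = 18.60 L/h × 22 mg/L = 409.2 mg/h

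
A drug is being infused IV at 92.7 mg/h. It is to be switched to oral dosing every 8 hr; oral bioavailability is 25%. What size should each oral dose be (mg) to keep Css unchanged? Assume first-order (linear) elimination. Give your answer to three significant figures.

2970 mg

To maintain the same Css, the systemic dosing rate must be unchanged: F·D/τ = infusion rate.
D = rate × τ / F = 92.7 × 8 / 0.25 = 2966 mg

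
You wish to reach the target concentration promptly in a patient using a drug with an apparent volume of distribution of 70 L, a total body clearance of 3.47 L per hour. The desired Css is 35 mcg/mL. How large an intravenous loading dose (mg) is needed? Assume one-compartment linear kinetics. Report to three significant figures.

LD is governed by Vd — clearance does not enter the loading-dose calculation.
LD = Vd × C = 70.00 × 35.00 = 2450 mg

2450 mg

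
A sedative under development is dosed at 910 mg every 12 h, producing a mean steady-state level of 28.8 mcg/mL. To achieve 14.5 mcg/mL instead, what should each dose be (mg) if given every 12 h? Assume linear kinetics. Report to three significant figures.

With linear kinetics, Css is proportional to dose rate (D/τ) at fixed clearance.
D₂ = D₁ × (Css,target / Css,current) = 910 × 14.5/28.8 = 458.2 mg

458 mg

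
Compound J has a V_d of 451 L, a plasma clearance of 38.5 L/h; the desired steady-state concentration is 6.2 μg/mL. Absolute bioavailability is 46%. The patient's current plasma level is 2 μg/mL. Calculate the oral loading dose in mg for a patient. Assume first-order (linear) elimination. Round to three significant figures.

4120 mg

The loading dose fills Vd to the target concentration; clearance is irrelevant here.
Concentration deficit ΔC = 6.2 − 2 = 4.200 mg/L
LD = Vd × ΔC / F = 451.0 × 4.200 / 0.46 = 4118 mg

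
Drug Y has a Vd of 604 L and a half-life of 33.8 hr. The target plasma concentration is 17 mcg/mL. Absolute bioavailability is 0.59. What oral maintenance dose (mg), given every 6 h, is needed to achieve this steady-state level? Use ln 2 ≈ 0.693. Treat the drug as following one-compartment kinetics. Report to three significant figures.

CL = ln 2 · Vd / t½ = 0.693 × 604.0 / 33.8 = 12.38 L/h
D = CL × Css × τ / F = 12.38 × 17 × 6 / 0.59 = 2140 mg

2140 mg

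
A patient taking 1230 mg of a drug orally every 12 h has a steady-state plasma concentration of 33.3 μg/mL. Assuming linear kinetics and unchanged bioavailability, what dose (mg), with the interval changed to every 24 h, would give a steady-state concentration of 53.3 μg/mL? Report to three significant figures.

With linear kinetics, Css is proportional to dose rate (D/τ) at fixed clearance.
D₂ = D₁ × (Css,target / Css,current) × (τ₂/τ₁) = 1230 × (53.3/33.3) × (24/12) = 3937 mg

3940 mg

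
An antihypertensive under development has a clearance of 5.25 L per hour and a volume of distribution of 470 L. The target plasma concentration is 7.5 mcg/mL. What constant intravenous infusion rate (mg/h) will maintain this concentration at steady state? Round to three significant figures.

39.4 mg/h

Maintenance depends on clearance, not Vd — rate in must match rate out.
Infusion rate = CL · Css = 5.250 L/h × 7.5 mg/L = 39.38 mg/h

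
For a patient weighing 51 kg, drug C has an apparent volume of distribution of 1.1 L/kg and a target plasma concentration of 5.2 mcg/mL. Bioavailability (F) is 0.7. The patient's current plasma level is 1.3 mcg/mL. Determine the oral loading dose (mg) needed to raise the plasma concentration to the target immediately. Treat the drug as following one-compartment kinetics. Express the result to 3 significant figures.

313 mg

Vd = 1.1 L/kg × 51 kg = 56.10 L
Concentration deficit ΔC = 5.2 − 1.3 = 3.900 mg/L
LD = Vd × ΔC / F = 56.10 × 3.900 / 0.7 = 312.6 mg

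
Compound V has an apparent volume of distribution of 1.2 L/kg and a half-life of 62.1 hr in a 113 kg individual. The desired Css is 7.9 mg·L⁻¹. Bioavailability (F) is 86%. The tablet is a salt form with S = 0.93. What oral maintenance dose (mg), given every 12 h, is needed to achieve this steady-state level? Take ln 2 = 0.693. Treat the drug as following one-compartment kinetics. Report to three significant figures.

179 mg

Vd(total) = 113 kg × 1.2 L/kg = 135.6 L
CL = ln 2 · Vd / t½ = 0.693 × 135.6 / 62.1 = 1.513 L/h
D = CL × Css × τ / F / S = 1.513 × 7.9 × 12 / 0.86 / 0.93 = 179.3 mg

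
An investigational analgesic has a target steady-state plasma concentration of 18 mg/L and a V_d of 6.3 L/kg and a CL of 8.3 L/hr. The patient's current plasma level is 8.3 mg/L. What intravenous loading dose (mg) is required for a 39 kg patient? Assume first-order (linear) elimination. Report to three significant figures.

Vd(total) = 39 kg × 6.3 L/kg = 245.7 L
Loading dose depends on Vd (not clearance): it fills the distribution volume.
Concentration deficit ΔC = 18 − 8.3 = 9.700 mg/L
LD = Vd × ΔC = 245.7 × 9.700 = 2383 mg

2380 mg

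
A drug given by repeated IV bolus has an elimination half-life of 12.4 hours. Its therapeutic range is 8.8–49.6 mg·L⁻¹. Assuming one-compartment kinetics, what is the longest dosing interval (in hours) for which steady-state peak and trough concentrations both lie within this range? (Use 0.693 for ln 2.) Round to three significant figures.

30.9 h

k = 0.693 / t½ = 0.693 / 12.4 = 0.05589 h⁻¹
Between IV bolus doses, concentration decays as C = C₀·e^(−kτ), so C_peak/C_trough = e^(kτ).
τ_max = ln(C_peak/C_trough) / k = ln(49.6/8.8) / 0.05589 = 1.729 / 0.05589 = 30.94 h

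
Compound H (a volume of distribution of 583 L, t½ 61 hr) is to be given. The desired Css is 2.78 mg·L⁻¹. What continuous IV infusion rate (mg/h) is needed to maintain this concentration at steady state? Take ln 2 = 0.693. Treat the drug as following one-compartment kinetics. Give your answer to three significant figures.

18.4 mg/h

k = 0.693/61 = 0.01136 h⁻¹, so CL = k·Vd = 0.01136 × 583.0 = 6.623 L/h
Infusion rate = CL × Css = 6.623 × 2.78 = 18.41 mg/h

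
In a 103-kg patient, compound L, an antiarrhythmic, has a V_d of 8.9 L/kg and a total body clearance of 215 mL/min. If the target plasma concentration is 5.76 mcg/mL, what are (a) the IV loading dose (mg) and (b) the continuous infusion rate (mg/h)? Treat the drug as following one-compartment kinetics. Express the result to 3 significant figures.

(a) 5280 mg; (b) 74.3 mg/h

Vd(total) = 103 kg × 8.9 L/kg = 916.7 L
Loading dose = Vd × C = 916.7 × 5.76 = 5280 mg
CL = 215 mL/min = 215 × 0.06 = 12.90 L/h
Maintenance: replace elimination → rate = CL × Css = 12.90 × 5.76 = 74.30 mg/h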